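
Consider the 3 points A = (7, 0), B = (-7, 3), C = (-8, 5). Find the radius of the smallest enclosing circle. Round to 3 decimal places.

7.906

Side lengths²: AB² = 205, AC² = 250, BC² = 5.
Since AC² = 250 ≥ 205 + 5 = 210, the angle opposite AC is not acute, so the smallest enclosing circle has AC as diameter.
Centre = midpoint of AC = (-0.5, 2.5), r² = 250/4 = 62.5.
r = √(62.5) ≈ 7.906.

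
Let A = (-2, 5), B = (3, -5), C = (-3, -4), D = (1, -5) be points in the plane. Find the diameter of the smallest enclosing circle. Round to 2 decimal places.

11.18

The farthest pair is A–B with squared distance 125. The circle on this segment as diameter has centre (0.5, 0) and r² = 125/4 = 31.25.
Check C: distance² to centre = 28.25 ≤ 31.25, so it lies inside.
All remaining points lie in this disk, and no smaller disk contains both endpoints, so this is the minimum enclosing circle.
Diameter = 2r = 2√(31.25) ≈ 11.18.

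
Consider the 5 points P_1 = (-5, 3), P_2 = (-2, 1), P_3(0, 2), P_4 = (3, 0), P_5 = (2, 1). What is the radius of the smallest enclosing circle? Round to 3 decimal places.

4.272

The farthest pair is P_1–P_4 with squared distance 73. The circle on this segment as diameter has centre (-1, 1.5) and r² = 73/4 = 18.25.
Check P_2: distance² to centre = 1.25 ≤ 18.25, so it lies inside.
All remaining points lie in this disk, and no smaller disk contains both endpoints, so this is the minimum enclosing circle.
r = √(18.25) ≈ 4.272.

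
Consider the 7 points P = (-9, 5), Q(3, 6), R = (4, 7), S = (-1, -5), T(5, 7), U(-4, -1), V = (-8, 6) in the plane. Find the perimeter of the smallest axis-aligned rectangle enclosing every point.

Width = max x − min x = 5 − (-9) = 14.
Height = max y − min y = 7 − (-5) = 12.
Perimeter = 2(14 + 12) = 52.

52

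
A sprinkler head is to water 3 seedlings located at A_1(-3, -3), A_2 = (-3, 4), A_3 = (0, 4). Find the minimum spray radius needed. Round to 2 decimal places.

Side lengths²: A_1A_2² = 49, A_1A_3² = 58, A_2A_3² = 9.
Since A_1A_3² = 58 ≥ 49 + 9 = 58, the angle opposite A_1A_3 is not acute, so the smallest enclosing circle has A_1A_3 as diameter.
Centre = midpoint of A_1A_3 = (-1.5, 0.5), r² = 58/4 = 14.5.
r = √(14.5) ≈ 3.81.

3.81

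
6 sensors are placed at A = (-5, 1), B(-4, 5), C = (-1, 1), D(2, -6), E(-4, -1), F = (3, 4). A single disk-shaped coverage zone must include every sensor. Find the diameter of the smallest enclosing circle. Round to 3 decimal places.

The minimum enclosing circle of a finite set is fixed by two of the points (as a diameter) or three (as a circumcircle).
The farthest pair is B–D with squared distance 157. The circle on this segment as diameter has centre (-1, -0.5) and r² = 157/4 = 39.25.
Check A: distance² to centre = 18.25 ≤ 39.25, so it lies inside.
All remaining points lie in this disk, and no smaller disk contains both endpoints, so this is the minimum enclosing circle.
Diameter = 2r = 2√(39.25) ≈ 12.530.

12.530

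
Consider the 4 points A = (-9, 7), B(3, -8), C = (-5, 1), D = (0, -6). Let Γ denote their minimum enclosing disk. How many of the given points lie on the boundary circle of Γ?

2

The minimum enclosing circle of a finite set is fixed by two of the points (as a diameter) or three (as a circumcircle).
The farthest pair is A–B with squared distance 369. The circle on this segment as diameter has centre (-3, -0.5) and r² = 369/4 = 92.25.
Check C: distance² to centre = 6.25 ≤ 92.25, so it lies inside.
All remaining points lie in this disk, and no smaller disk contains both endpoints, so this is the minimum enclosing circle.
The points at distance exactly r from the centre are A, B — 2 points.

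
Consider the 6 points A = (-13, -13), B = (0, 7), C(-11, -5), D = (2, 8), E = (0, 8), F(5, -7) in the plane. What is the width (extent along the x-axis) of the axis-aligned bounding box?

18

max x = 5, min x = -13, so width = 18.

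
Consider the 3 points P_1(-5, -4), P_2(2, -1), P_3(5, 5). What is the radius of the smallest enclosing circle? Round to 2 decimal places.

Side lengths²: P_1P_2² = 58, P_1P_3² = 181, P_2P_3² = 45.
Since P_1P_3² = 181 ≥ 58 + 45 = 103, the angle opposite P_1P_3 is not acute, so the smallest enclosing circle has P_1P_3 as diameter.
Centre = midpoint of P_1P_3 = (0, 0.5), r² = 181/4 = 45.25.
r = √(45.25) ≈ 6.73.

6.73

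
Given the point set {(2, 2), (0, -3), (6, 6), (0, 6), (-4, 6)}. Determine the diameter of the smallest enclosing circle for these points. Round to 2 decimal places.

11.84

By Welzl's lemma the MEC is supported by two points (diametrically opposite) or three points (on a circumcircle).
The minimum enclosing circle is determined by three boundary points: (0, -3), (6, 6), (-4, 6).
Their circumcentre is (1, 17/6) with r² = 1261/36.
The farthest remaining point (0, 6) is at distance² 397/36 ≤ 1261/36.
Diameter = 2r = 2√(1261/36) ≈ 11.84.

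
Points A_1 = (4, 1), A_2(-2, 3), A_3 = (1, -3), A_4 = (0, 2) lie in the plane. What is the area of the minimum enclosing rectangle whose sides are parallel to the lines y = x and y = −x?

31.5

In coordinates u = x + y, v = x − y the rectangle is axis-aligned; the map (x,y)→(u,v) scales areas by 2.
u-values: 5, 1, -2, 2; range = 5 − (-2) = 7.
v-values: 3, -5, 4, -2; range = 4 − (-5) = 9.
Area = (7 × 9) / 2 = 31.5.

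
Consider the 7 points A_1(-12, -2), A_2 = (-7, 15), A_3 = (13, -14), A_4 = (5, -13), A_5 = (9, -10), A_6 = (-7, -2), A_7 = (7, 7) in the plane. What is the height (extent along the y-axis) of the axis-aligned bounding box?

29

max y = 15, min y = -14, so height = 29.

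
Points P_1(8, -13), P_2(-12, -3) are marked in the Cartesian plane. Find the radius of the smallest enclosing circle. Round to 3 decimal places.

The smallest circle enclosing two points has them as diameter endpoints.
Centre = midpoint = (-2, -8); r² = |P_1P_2|²/4 = 500/4 = 125.
r = √125 ≈ 11.180.

11.180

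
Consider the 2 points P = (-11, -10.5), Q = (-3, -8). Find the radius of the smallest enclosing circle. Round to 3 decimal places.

4.191

The smallest circle enclosing two points has them as diameter endpoints.
Centre = midpoint = (-7, -9.25); r² = |PQ|²/4 = 70.25/4 = 17.5625.
r = √(17.5625) ≈ 4.191.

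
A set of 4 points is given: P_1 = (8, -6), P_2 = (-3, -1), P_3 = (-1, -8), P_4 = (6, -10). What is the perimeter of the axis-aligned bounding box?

40

Width = max x − min x = 8 − (-3) = 11.
Height = max y − min y = -1 − (-10) = 9.
Perimeter = 2(11 + 9) = 40.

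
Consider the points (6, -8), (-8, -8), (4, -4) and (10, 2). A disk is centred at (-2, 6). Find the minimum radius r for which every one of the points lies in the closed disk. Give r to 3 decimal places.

16.125

The required radius is the distance from (-2, 6) to the farthest point.
Squared distances: 260, 232, 136, 160.
Maximum is 260, attained at (6, -8).
r = √260 ≈ 16.125.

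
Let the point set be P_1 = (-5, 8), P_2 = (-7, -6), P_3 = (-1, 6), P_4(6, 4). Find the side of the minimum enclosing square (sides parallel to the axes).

14

The bounding box has width 13 and height 14.
An axis-aligned square enclosing the set must have side ≥ max(width, height).
So the minimum side is max(13, 14) = 14.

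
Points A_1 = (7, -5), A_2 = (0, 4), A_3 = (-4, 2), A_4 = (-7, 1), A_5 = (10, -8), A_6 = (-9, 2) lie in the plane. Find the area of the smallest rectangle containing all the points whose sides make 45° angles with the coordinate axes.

In coordinates u = x + y, v = x − y the rectangle is axis-aligned; the map (x,y)→(u,v) scales areas by 2.
u-values: 2, 4, -2, -6, 2, -7; range = 4 − (-7) = 11.
v-values: 12, -4, -6, -8, 18, -11; range = 18 − (-11) = 29.
Area = (11 × 29) / 2 = 159.5.

159.5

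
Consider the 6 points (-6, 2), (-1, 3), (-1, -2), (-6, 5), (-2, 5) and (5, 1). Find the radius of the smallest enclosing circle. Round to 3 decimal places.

5.852

A smallest enclosing disk is always determined by at most three of the input points on its boundary.
The farthest pair is (-6, 5)–(5, 1) with squared distance 137. The circle on this segment as diameter has centre (-0.5, 3) and r² = 137/4 = 34.25.
Check (-6, 2): distance² to centre = 31.25 ≤ 34.25, so it lies inside.
All remaining points lie in this disk, and no smaller disk contains both endpoints, so this is the minimum enclosing circle.
r = √(34.25) ≈ 5.852.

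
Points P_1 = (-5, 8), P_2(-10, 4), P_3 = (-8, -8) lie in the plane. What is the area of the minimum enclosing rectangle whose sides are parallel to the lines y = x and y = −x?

133

In coordinates u = x + y, v = x − y the rectangle is axis-aligned; the map (x,y)→(u,v) scales areas by 2.
u-values: 3, -6, -16; range = 3 − (-16) = 19.
v-values: -13, -14, 0; range = 0 − (-14) = 14.
Area = (19 × 14) / 2 = 133.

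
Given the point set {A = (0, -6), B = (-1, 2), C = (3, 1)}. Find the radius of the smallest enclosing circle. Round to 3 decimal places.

4.083

Side lengths²: AB² = 65, AC² = 58, BC² = 17.
Since AB² = 65 < 58 + 17 = 75, the triangle is acute, so the smallest enclosing circle is the circumcircle.
Circumcentre = (9/62, -119/62), r² = 32045/1922.
r = √(32045/1922) ≈ 4.083.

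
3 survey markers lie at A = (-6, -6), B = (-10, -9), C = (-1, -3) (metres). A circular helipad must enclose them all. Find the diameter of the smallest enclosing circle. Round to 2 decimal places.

Side lengths²: AB² = 25, AC² = 34, BC² = 117.
Since BC² = 117 ≥ 34 + 25 = 59, the angle opposite BC is not acute, so the smallest enclosing circle has BC as diameter.
Centre = midpoint of BC = (-5.5, -6), r² = 117/4 = 29.25.
Diameter = 2r = 2√(29.25) ≈ 10.82.

10.82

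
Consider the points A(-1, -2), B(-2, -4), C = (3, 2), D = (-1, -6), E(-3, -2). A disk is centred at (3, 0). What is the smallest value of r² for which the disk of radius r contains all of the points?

52

The required radius is the distance from (3, 0) to the farthest point.
Squared distances: 20, 41, 4, 52, 40.
Maximum is 52, attained at D.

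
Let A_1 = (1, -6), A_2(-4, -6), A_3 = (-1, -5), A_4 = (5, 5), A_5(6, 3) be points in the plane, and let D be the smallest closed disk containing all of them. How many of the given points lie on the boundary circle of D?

By Welzl's lemma the MEC is supported by two points (diametrically opposite) or three points (on a circumcircle).
The farthest pair is A_2–A_4 with squared distance 202. The circle on this segment as diameter has centre (0.5, -0.5) and r² = 202/4 = 50.5.
Check A_1: distance² to centre = 30.5 ≤ 50.5, so it lies inside.
All remaining points lie in this disk, and no smaller disk contains both endpoints, so this is the minimum enclosing circle.
The points at distance exactly r from the centre are A_2, A_4 — 2 points.

2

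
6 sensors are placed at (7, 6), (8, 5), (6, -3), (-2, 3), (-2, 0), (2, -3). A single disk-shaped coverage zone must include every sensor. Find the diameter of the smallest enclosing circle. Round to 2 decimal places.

By Welzl's lemma the MEC is supported by two points (diametrically opposite) or three points (on a circumcircle).
The minimum enclosing circle is determined by three boundary points: (8, 5), (6, -3), (-2, 0).
Their circumcentre is (23/7, 27/14) with r² = 6205/196.
The farthest remaining point (7, 6) is at distance² 5953/196 ≤ 6205/196.
Diameter = 2r = 2√(6205/196) ≈ 11.25.

11.25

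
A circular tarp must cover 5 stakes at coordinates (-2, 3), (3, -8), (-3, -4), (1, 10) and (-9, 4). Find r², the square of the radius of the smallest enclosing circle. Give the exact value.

87.125

The minimum enclosing circle of a finite set is fixed by two of the points (as a diameter) or three (as a circumcircle).
The minimum enclosing circle is determined by three boundary points: (3, -8), (1, 10), (-9, 4).
Their circumcentre is (-0.25, 0.75) with r² = 87.125.
The farthest remaining point (-3, -4) is at distance² 30.125 ≤ 87.125.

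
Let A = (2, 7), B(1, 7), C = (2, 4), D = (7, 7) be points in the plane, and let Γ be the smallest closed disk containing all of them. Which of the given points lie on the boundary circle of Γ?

The minimum enclosing circle is determined by three boundary points: B, C, D.
Their circumcentre is (4, 19/3) with r² = 85/9.
The farthest remaining point A is at distance² 40/9 ≤ 85/9.
The points at distance exactly r from the centre are B, C, D — 3 points.

B, C, D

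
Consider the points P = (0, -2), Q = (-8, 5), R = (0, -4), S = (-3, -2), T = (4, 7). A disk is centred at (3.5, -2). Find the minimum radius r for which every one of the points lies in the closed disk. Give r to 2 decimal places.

The required radius is the distance from (3.5, -2) to the farthest point.
Squared distances: 12.25, 181.25, 16.25, 42.25, 81.25.
Maximum is 181.25, attained at Q.
r = √(181.25) ≈ 13.46.

13.46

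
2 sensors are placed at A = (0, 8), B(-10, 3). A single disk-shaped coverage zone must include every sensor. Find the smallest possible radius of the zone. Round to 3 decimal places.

5.590

The smallest circle enclosing two points has them as diameter endpoints.
Centre = midpoint = (-5, 5.5); r² = |AB|²/4 = 125/4 = 31.25.
r = √(31.25) ≈ 5.590.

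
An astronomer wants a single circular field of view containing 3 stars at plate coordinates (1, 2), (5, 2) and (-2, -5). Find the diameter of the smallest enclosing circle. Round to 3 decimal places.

Call the three points A, B, C in the order given.
Side lengths²: AB² = 16, AC² = 58, BC² = 98.
Since BC² = 98 ≥ 58 + 16 = 74, the angle opposite BC is not acute, so the smallest enclosing circle has BC as diameter.
Centre = midpoint of BC = (1.5, -1.5), r² = 98/4 = 24.5.
Diameter = 2r = 2√(24.5) ≈ 9.899.

9.899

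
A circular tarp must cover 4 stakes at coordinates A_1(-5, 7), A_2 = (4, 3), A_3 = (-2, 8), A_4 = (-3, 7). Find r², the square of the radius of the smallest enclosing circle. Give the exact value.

24.25

By Welzl's lemma the MEC is supported by two points (diametrically opposite) or three points (on a circumcircle).
The farthest pair is A_1–A_2 with squared distance 97. The circle on this segment as diameter has centre (-0.5, 5) and r² = 97/4 = 24.25.
Check A_3: distance² to centre = 11.25 ≤ 24.25, so it lies inside.
All remaining points lie in this disk, and no smaller disk contains both endpoints, so this is the minimum enclosing circle.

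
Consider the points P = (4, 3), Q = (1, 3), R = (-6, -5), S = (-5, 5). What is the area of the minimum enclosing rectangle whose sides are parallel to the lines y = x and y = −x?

99

In coordinates u = x + y, v = x − y the rectangle is axis-aligned; the map (x,y)→(u,v) scales areas by 2.
u-values: 7, 4, -11, 0; range = 7 − (-11) = 18.
v-values: 1, -2, -1, -10; range = 1 − (-10) = 11.
Area = (18 × 11) / 2 = 99.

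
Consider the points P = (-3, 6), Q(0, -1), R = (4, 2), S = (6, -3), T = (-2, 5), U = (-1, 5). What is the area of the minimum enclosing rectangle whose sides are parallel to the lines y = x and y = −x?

In coordinates u = x + y, v = x − y the rectangle is axis-aligned; the map (x,y)→(u,v) scales areas by 2.
u-values: 3, -1, 6, 3, 3, 4; range = 6 − (-1) = 7.
v-values: -9, 1, 2, 9, -7, -6; range = 9 − (-9) = 18.
Area = (7 × 18) / 2 = 63.

63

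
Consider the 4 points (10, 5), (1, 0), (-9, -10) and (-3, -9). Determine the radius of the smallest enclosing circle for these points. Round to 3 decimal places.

By Welzl's lemma the MEC is supported by two points (diametrically opposite) or three points (on a circumcircle).
The farthest pair is (10, 5)–(-9, -10) with squared distance 586. The circle on this segment as diameter has centre (0.5, -2.5) and r² = 586/4 = 146.5.
Check (1, 0): distance² to centre = 6.5 ≤ 146.5, so it lies inside.
All remaining points lie in this disk, and no smaller disk contains both endpoints, so this is the minimum enclosing circle.
r = √(146.5) ≈ 12.104.

12.104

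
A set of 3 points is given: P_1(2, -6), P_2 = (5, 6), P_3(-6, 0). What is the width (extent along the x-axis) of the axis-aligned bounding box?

11

max x = 5, min x = -6, so width = 11.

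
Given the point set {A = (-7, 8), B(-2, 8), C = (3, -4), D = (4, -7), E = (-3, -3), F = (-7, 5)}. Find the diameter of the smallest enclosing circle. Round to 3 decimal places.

The minimum enclosing circle of a finite set is fixed by two of the points (as a diameter) or three (as a circumcircle).
The farthest pair is A–D with squared distance 346. The circle on this segment as diameter has centre (-1.5, 0.5) and r² = 346/4 = 86.5.
Check B: distance² to centre = 56.5 ≤ 86.5, so it lies inside.
All remaining points lie in this disk, and no smaller disk contains both endpoints, so this is the minimum enclosing circle.
Diameter = 2r = 2√(86.5) ≈ 18.601.

18.601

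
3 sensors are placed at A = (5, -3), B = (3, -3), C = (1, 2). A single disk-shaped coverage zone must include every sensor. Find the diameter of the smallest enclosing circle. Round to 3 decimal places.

6.403

Side lengths²: AB² = 4, AC² = 41, BC² = 29.
Since AC² = 41 ≥ 29 + 4 = 33, the angle opposite AC is not acute, so the smallest enclosing circle has AC as diameter.
Centre = midpoint of AC = (3, -0.5), r² = 41/4 = 10.25.
Diameter = 2r = 2√(10.25) ≈ 6.403.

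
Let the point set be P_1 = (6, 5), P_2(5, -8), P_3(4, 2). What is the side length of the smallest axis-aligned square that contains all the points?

13

The bounding box has width 2 and height 13.
An axis-aligned square enclosing the set must have side ≥ max(width, height).
So the minimum side is max(2, 13) = 13.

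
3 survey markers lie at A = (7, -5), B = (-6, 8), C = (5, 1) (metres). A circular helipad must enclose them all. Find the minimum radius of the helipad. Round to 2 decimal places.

Side lengths²: AB² = 338, AC² = 40, BC² = 170.
Since AB² = 338 ≥ 170 + 40 = 210, the angle opposite AB is not acute, so the smallest enclosing circle has AB as diameter.
Centre = midpoint of AB = (0.5, 1.5), r² = 338/4 = 84.5.
r = √(84.5) ≈ 9.19.

9.19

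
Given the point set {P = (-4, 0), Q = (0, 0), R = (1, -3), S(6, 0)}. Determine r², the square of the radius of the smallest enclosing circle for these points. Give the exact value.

25

The farthest pair is P–S with squared distance 100. The circle on this segment as diameter has centre (1, 0) and r² = 100/4 = 25.
Check Q: distance² to centre = 1 ≤ 25, so it lies inside.
All remaining points lie in this disk, and no smaller disk contains both endpoints, so this is the minimum enclosing circle.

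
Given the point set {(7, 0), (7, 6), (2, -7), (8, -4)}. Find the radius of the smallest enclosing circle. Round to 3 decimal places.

6.964

The minimum enclosing circle of a finite set is fixed by two of the points (as a diameter) or three (as a circumcircle).
The farthest pair is (7, 6)–(2, -7) with squared distance 194. The circle on this segment as diameter has centre (4.5, -0.5) and r² = 194/4 = 48.5.
Check (7, 0): distance² to centre = 6.5 ≤ 48.5, so it lies inside.
All remaining points lie in this disk, and no smaller disk contains both endpoints, so this is the minimum enclosing circle.
r = √(48.5) ≈ 6.964.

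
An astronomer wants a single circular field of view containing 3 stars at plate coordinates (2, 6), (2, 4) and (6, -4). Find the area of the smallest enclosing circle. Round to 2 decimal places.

Call the three points A, B, C in the order given.
Side lengths²: AB² = 4, AC² = 116, BC² = 80.
Since AC² = 116 ≥ 80 + 4 = 84, the angle opposite AC is not acute, so the smallest enclosing circle has AC as diameter.
Centre = midpoint of AC = (4, 1), r² = 116/4 = 29.
Area = π·r² = π·29 ≈ 91.11.

91.11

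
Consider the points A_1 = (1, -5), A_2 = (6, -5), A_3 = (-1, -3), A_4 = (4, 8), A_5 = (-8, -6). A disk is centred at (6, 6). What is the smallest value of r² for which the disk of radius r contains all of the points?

340

The required radius is the distance from (6, 6) to the farthest point.
Squared distances: 146, 121, 130, 8, 340.
Maximum is 340, attained at A_5.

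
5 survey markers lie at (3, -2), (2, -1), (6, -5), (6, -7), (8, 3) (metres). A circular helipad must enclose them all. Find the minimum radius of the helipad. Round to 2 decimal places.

5.10

The minimum enclosing circle of a finite set is fixed by two of the points (as a diameter) or three (as a circumcircle).
The farthest pair is (6, -7)–(8, 3) with squared distance 104. The circle on this segment as diameter has centre (7, -2) and r² = 104/4 = 26.
Check (3, -2): distance² to centre = 16 ≤ 26, so it lies inside.
All remaining points lie in this disk, and no smaller disk contains both endpoints, so this is the minimum enclosing circle.
r = √26 ≈ 5.10.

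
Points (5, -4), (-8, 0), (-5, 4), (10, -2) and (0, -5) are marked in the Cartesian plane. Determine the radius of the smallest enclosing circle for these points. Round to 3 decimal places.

9.055

The minimum enclosing circle of a finite set is fixed by two of the points (as a diameter) or three (as a circumcircle).
The farthest pair is (-8, 0)–(10, -2) with squared distance 328. The circle on this segment as diameter has centre (1, -1) and r² = 328/4 = 82.
Check (5, -4): distance² to centre = 25 ≤ 82, so it lies inside.
All remaining points lie in this disk, and no smaller disk contains both endpoints, so this is the minimum enclosing circle.
r = √82 ≈ 9.055.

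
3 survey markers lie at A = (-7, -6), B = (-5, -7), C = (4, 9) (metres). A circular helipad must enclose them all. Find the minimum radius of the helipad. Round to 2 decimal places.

Side lengths²: AB² = 5, AC² = 346, BC² = 337.
Since AC² = 346 ≥ 337 + 5 = 342, the angle opposite AC is not acute, so the smallest enclosing circle has AC as diameter.
Centre = midpoint of AC = (-1.5, 1.5), r² = 346/4 = 86.5.
r = √(86.5) ≈ 9.30.

9.30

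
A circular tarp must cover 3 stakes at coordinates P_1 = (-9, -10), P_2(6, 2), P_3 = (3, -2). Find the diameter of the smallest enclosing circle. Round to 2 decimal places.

Side lengths²: P_1P_2² = 369, P_1P_3² = 208, P_2P_3² = 25.
Since P_1P_2² = 369 ≥ 208 + 25 = 233, the angle opposite P_1P_2 is not acute, so the smallest enclosing circle has P_1P_2 as diameter.
Centre = midpoint of P_1P_2 = (-1.5, -4), r² = 369/4 = 92.25.
Diameter = 2r = 2√(92.25) ≈ 19.21.

19.21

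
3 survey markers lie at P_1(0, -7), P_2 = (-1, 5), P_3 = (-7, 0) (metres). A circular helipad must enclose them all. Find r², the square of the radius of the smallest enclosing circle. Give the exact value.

8845/242

Side lengths²: P_1P_2² = 145, P_1P_3² = 98, P_2P_3² = 61.
Since P_1P_2² = 145 < 98 + 61 = 159, the triangle is acute, so the smallest enclosing circle is the circumcircle.
Circumcentre = (-23/22, -23/22), r² = 8845/242.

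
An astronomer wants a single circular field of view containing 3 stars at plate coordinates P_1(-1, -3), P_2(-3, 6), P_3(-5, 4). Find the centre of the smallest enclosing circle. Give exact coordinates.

(-2, 1.5)

Side lengths²: P_1P_2² = 85, P_1P_3² = 65, P_2P_3² = 8.
Since P_1P_2² = 85 ≥ 65 + 8 = 73, the angle opposite P_1P_2 is not acute, so the smallest enclosing circle has P_1P_2 as diameter.
Centre = midpoint of P_1P_2 = (-2, 1.5), r² = 85/4 = 21.25.
Centre = (-2, 1.5).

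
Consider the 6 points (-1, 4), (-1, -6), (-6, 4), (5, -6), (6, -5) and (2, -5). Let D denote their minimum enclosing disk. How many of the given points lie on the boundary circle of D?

2

The farthest pair is (-6, 4)–(6, -5) with squared distance 225. The circle on this segment as diameter has centre (0, -0.5) and r² = 225/4 = 56.25.
Check (-1, 4): distance² to centre = 21.25 ≤ 56.25, so it lies inside.
All remaining points lie in this disk, and no smaller disk contains both endpoints, so this is the minimum enclosing circle.
The points at distance exactly r from the centre are (-6, 4), (6, -5) — 2 points.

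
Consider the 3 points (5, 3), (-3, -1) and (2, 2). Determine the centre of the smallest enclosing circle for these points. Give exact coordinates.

Call the three points A, B, C in the order given.
Side lengths²: AB² = 80, AC² = 10, BC² = 34.
Since AB² = 80 ≥ 34 + 10 = 44, the angle opposite AB is not acute, so the smallest enclosing circle has AB as diameter.
Centre = midpoint of AB = (1, 1), r² = 80/4 = 20.
Centre = (1, 1).

(1, 1)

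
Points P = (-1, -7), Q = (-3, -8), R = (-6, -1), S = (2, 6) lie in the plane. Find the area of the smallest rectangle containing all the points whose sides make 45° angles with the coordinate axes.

In coordinates u = x + y, v = x − y the rectangle is axis-aligned; the map (x,y)→(u,v) scales areas by 2.
u-values: -8, -11, -7, 8; range = 8 − (-11) = 19.
v-values: 6, 5, -5, -4; range = 6 − (-5) = 11.
Area = (19 × 11) / 2 = 104.5.

104.5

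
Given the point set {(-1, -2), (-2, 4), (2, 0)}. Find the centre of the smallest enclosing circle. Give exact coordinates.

Call the three points A, B, C in the order given.
Side lengths²: AB² = 37, AC² = 13, BC² = 32.
Since AB² = 37 < 32 + 13 = 45, the triangle is acute, so the smallest enclosing circle is the circumcircle.
Circumcentre = (-0.9, 1.1), r² = 9.62.
Centre = (-0.9, 1.1).

(-0.9, 1.1)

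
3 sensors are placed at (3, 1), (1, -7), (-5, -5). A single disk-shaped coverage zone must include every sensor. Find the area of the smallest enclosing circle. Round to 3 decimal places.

79.005

Call the three points A, B, C in the order given.
Side lengths²: AB² = 68, AC² = 100, BC² = 40.
Since AC² = 100 < 68 + 40 = 108, the triangle is acute, so the smallest enclosing circle is the circumcircle.
Circumcentre = (-10/13, -30/13), r² = 4250/169.
Area = π·r² = π·4250/169 ≈ 79.005.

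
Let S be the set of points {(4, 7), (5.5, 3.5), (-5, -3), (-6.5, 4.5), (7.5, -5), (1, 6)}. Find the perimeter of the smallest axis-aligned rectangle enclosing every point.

Width = max x − min x = 7.5 − (-6.5) = 14.
Height = max y − min y = 7 − (-5) = 12.
Perimeter = 2(14 + 12) = 52.

52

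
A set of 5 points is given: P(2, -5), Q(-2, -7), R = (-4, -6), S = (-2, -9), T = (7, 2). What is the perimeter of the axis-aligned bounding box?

44

Width = max x − min x = 7 − (-4) = 11.
Height = max y − min y = 2 − (-9) = 11.
Perimeter = 2(11 + 11) = 44.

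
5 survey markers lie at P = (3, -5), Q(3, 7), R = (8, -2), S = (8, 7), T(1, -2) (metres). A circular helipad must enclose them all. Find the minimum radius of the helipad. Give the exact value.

6.5

A smallest enclosing disk is always determined by at most three of the input points on its boundary.
The farthest pair is P–S with squared distance 169. The circle on this segment as diameter has centre (5.5, 1) and r² = 169/4 = 42.25.
Check Q: distance² to centre = 42.25 ≤ 42.25, so it lies inside.
All remaining points lie in this disk, and no smaller disk contains both endpoints, so this is the minimum enclosing circle.
r = √(42.25) = 6.5.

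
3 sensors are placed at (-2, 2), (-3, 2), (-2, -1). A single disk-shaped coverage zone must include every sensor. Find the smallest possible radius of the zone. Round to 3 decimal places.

1.581

Call the three points A, B, C in the order given.
Side lengths²: AB² = 1, AC² = 9, BC² = 10.
Since BC² = 10 ≥ 9 + 1 = 10, the angle opposite BC is not acute, so the smallest enclosing circle has BC as diameter.
Centre = midpoint of BC = (-2.5, 0.5), r² = 10/4 = 2.5.
r = √(2.5) ≈ 1.581.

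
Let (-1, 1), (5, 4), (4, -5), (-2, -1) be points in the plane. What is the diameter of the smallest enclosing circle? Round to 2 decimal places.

By Welzl's lemma the MEC is supported by two points (diametrically opposite) or three points (on a circumcircle).
The minimum enclosing circle is determined by three boundary points: (5, 4), (4, -5), (-2, -1).
Their circumcentre is (81/29, -9/29) with r² = 19721/841.
The farthest remaining point (-1, 1) is at distance² 13544/841 ≤ 19721/841.
Diameter = 2r = 2√(19721/841) ≈ 9.68.

9.68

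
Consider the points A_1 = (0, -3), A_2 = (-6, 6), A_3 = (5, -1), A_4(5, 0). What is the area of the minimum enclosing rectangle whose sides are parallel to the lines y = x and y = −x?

In coordinates u = x + y, v = x − y the rectangle is axis-aligned; the map (x,y)→(u,v) scales areas by 2.
u-values: -3, 0, 4, 5; range = 5 − (-3) = 8.
v-values: 3, -12, 6, 5; range = 6 − (-12) = 18.
Area = (8 × 18) / 2 = 72.

72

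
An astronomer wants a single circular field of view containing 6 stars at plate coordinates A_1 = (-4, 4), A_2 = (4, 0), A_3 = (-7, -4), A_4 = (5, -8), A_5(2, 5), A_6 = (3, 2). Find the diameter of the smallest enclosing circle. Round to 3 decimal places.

By Welzl's lemma the MEC is supported by two points (diametrically opposite) or three points (on a circumcircle).
The minimum enclosing circle is determined by three boundary points: A_1, A_3, A_4.
Their circumcentre is (5/18, -13/6) with r² = 9125/162.
The farthest remaining point A_5 is at distance² 8801/162 ≤ 9125/162.
Diameter = 2r = 2√(9125/162) ≈ 15.010.

15.010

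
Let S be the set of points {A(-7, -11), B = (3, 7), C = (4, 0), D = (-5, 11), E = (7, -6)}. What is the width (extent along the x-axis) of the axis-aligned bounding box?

14

max x = 7, min x = -7, so width = 14.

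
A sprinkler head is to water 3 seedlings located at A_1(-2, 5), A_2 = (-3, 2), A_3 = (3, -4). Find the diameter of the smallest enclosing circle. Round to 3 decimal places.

Side lengths²: A_1A_2² = 10, A_1A_3² = 106, A_2A_3² = 72.
Since A_1A_3² = 106 ≥ 72 + 10 = 82, the angle opposite A_1A_3 is not acute, so the smallest enclosing circle has A_1A_3 as diameter.
Centre = midpoint of A_1A_3 = (0.5, 0.5), r² = 106/4 = 26.5.
Diameter = 2r = 2√(26.5) ≈ 10.296.

10.296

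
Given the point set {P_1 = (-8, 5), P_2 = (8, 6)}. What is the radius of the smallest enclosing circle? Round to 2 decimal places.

The smallest circle enclosing two points has them as diameter endpoints.
Centre = midpoint = (0, 5.5); r² = |P_1P_2|²/4 = 257/4 = 64.25.
r = √(64.25) ≈ 8.02.

8.02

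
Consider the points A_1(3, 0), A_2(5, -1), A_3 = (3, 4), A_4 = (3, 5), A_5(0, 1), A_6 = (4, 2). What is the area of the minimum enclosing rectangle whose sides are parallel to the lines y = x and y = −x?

In coordinates u = x + y, v = x − y the rectangle is axis-aligned; the map (x,y)→(u,v) scales areas by 2.
u-values: 3, 4, 7, 8, 1, 6; range = 8 − 1 = 7.
v-values: 3, 6, -1, -2, -1, 2; range = 6 − (-2) = 8.
Area = (7 × 8) / 2 = 28.

28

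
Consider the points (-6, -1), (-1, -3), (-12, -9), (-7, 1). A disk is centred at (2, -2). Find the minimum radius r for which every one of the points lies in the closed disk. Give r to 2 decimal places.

15.65

The required radius is the distance from (2, -2) to the farthest point.
Squared distances: 65, 10, 245, 90.
Maximum is 245, attained at (-12, -9).
r = √245 ≈ 15.65.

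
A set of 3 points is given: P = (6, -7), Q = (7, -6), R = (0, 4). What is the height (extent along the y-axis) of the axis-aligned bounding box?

11

max y = 4, min y = -7, so height = 11.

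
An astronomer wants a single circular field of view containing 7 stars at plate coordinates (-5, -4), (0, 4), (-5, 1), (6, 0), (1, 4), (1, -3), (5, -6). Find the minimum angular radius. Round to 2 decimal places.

6.12

A smallest enclosing disk is always determined by at most three of the input points on its boundary.
The minimum enclosing circle is determined by three boundary points: (-5, 1), (1, 4), (5, -6).
Their circumcentre is (7/24, -25/12) with r² = 21605/576.
The farthest remaining point (0, 4) is at distance² 21365/576 ≤ 21605/576.
r = √(21605/576) ≈ 6.12.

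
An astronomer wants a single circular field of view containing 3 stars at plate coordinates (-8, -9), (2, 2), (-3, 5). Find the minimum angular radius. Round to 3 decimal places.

7.580

Call the three points A, B, C in the order given.
Side lengths²: AB² = 221, AC² = 221, BC² = 34.
Since AC² = 221 < 221 + 34 = 255, the triangle is acute, so the smallest enclosing circle is the circumcircle.
Circumcentre = (-4.1, -2.5), r² = 57.46.
r = √(57.46) ≈ 7.580.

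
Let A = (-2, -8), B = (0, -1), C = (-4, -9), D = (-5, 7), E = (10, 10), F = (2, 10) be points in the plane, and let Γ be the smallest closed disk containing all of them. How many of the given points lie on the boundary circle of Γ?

2

The farthest pair is C–E with squared distance 557. The circle on this segment as diameter has centre (3, 0.5) and r² = 557/4 = 139.25.
Check A: distance² to centre = 97.25 ≤ 139.25, so it lies inside.
All remaining points lie in this disk, and no smaller disk contains both endpoints, so this is the minimum enclosing circle.
The points at distance exactly r from the centre are C, E — 2 points.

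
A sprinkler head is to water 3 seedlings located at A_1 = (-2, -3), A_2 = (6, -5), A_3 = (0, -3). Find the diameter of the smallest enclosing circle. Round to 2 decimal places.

Side lengths²: A_1A_2² = 68, A_1A_3² = 4, A_2A_3² = 40.
Since A_1A_2² = 68 ≥ 40 + 4 = 44, the angle opposite A_1A_2 is not acute, so the smallest enclosing circle has A_1A_2 as diameter.
Centre = midpoint of A_1A_2 = (2, -4), r² = 68/4 = 17.
Diameter = 2r = 2√17 ≈ 8.25.

8.25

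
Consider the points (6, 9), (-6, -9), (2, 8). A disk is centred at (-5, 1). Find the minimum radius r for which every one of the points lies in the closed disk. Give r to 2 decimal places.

13.60

The required radius is the distance from (-5, 1) to the farthest point.
Squared distances: 185, 101, 98.
Maximum is 185, attained at (6, 9).
r = √185 ≈ 13.60.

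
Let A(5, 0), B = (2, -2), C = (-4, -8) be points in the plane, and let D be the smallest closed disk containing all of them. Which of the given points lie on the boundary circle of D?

Side lengths²: AB² = 13, AC² = 145, BC² = 72.
Since AC² = 145 ≥ 72 + 13 = 85, the angle opposite AC is not acute, so the smallest enclosing circle has AC as diameter.
Centre = midpoint of AC = (0.5, -4), r² = 145/4 = 36.25.
The points at distance exactly r from the centre are A, C — 2 points.

A, C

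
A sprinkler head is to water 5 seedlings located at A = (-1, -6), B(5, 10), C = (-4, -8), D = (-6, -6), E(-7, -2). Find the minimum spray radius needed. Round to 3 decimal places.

10.062

The minimum enclosing circle of a finite set is fixed by two of the points (as a diameter) or three (as a circumcircle).
The farthest pair is B–C with squared distance 405. The circle on this segment as diameter has centre (0.5, 1) and r² = 405/4 = 101.25.
Check A: distance² to centre = 51.25 ≤ 101.25, so it lies inside.
All remaining points lie in this disk, and no smaller disk contains both endpoints, so this is the minimum enclosing circle.
r = √(101.25) ≈ 10.062.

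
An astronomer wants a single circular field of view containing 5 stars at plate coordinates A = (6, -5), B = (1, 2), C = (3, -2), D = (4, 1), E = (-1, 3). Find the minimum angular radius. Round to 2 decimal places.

A smallest enclosing disk is always determined by at most three of the input points on its boundary.
The farthest pair is A–E with squared distance 113. The circle on this segment as diameter has centre (2.5, -1) and r² = 113/4 = 28.25.
Check B: distance² to centre = 11.25 ≤ 28.25, so it lies inside.
All remaining points lie in this disk, and no smaller disk contains both endpoints, so this is the minimum enclosing circle.
r = √(28.25) ≈ 5.32.

5.32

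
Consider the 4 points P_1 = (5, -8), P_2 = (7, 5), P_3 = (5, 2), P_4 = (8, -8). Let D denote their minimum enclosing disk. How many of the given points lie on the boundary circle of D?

3

By Welzl's lemma the MEC is supported by two points (diametrically opposite) or three points (on a circumcircle).
The minimum enclosing circle is determined by three boundary points: P_1, P_2, P_4.
Their circumcentre is (6.5, -41/26) with r² = 14705/338.
The farthest remaining point P_3 is at distance² 5085/338 ≤ 14705/338.
The points at distance exactly r from the centre are P_1, P_2, P_4 — 3 points.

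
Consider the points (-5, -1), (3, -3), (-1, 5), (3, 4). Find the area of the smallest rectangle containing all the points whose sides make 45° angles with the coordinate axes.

In coordinates u = x + y, v = x − y the rectangle is axis-aligned; the map (x,y)→(u,v) scales areas by 2.
u-values: -6, 0, 4, 7; range = 7 − (-6) = 13.
v-values: -4, 6, -6, -1; range = 6 − (-6) = 12.
Area = (13 × 12) / 2 = 78.

78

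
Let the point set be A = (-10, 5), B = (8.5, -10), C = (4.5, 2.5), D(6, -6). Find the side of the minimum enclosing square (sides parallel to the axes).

The bounding box has width 18.5 and height 15.
An axis-aligned square enclosing the set must have side ≥ max(width, height).
So the minimum side is max(18.5, 15) = 18.5.

18.5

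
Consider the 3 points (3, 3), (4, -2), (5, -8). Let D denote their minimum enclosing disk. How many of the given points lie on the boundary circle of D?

Call the three points A, B, C in the order given.
Side lengths²: AB² = 26, AC² = 125, BC² = 37.
Since AC² = 125 ≥ 37 + 26 = 63, the angle opposite AC is not acute, so the smallest enclosing circle has AC as diameter.
Centre = midpoint of AC = (4, -2.5), r² = 125/4 = 31.25.
The points at distance exactly r from the centre are (3, 3), (5, -8) — 2 points.

2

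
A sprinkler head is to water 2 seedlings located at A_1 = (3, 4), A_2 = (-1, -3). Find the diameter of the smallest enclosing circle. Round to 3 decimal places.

The smallest circle enclosing two points has them as diameter endpoints.
Centre = midpoint = (1, 0.5); r² = |A_1A_2|²/4 = 65/4 = 16.25.
Diameter = 2r = 2√(16.25) ≈ 8.062.

8.062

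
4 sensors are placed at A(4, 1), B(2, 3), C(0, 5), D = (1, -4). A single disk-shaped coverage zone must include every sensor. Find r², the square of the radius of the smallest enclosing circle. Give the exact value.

A smallest enclosing disk is always determined by at most three of the input points on its boundary.
The farthest pair is C–D with squared distance 82. The circle on this segment as diameter has centre (0.5, 0.5) and r² = 82/4 = 20.5.
Check A: distance² to centre = 12.5 ≤ 20.5, so it lies inside.
All remaining points lie in this disk, and no smaller disk contains both endpoints, so this is the minimum enclosing circle.

20.5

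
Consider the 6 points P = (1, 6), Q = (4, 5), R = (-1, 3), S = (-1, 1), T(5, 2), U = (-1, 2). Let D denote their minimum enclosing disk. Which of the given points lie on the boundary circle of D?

P, S, T

The minimum enclosing circle of a finite set is fixed by two of the points (as a diameter) or three (as a circumcircle).
The minimum enclosing circle is determined by three boundary points: P, S, T.
Their circumcentre is (25/14, 39/14) with r² = 1073/98.
The farthest remaining point Q is at distance² 961/98 ≤ 1073/98.
The points at distance exactly r from the centre are P, S, T — 3 points.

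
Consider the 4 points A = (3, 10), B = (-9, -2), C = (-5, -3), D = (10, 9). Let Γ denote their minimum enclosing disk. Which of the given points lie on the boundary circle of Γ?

A smallest enclosing disk is always determined by at most three of the input points on its boundary.
The farthest pair is B–D with squared distance 482. The circle on this segment as diameter has centre (0.5, 3.5) and r² = 482/4 = 120.5.
Check A: distance² to centre = 48.5 ≤ 120.5, so it lies inside.
All remaining points lie in this disk, and no smaller disk contains both endpoints, so this is the minimum enclosing circle.
The points at distance exactly r from the centre are B, D — 2 points.

B, D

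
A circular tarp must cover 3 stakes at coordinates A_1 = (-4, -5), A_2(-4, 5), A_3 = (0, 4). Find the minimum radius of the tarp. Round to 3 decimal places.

5.076

Side lengths²: A_1A_2² = 100, A_1A_3² = 97, A_2A_3² = 17.
Since A_1A_2² = 100 < 97 + 17 = 114, the triangle is acute, so the smallest enclosing circle is the circumcircle.
Circumcentre = (-3.125, 0), r² = 25.765625.
r = √(25.765625) ≈ 5.076.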